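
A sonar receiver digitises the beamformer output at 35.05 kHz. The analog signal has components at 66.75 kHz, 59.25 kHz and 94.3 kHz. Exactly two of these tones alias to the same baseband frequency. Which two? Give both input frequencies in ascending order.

fs/2 = 17.525 kHz.
66.75 kHz mod fs = 31.7 kHz.
31.7 kHz > fs/2 = 17.525 kHz, folds to fs − 31.7 kHz = 3.35 kHz.
59.25 kHz mod fs = 24.2 kHz.
24.2 kHz > fs/2 = 17.525 kHz, folds to fs − 24.2 kHz = 10.85 kHz.
94.3 kHz mod fs = 24.2 kHz.
24.2 kHz > fs/2 = 17.525 kHz, folds to fs − 24.2 kHz = 10.85 kHz.
59.25 kHz and 94.3 kHz both map to 10.85 kHz.

59.25 kHz, 94.3 kHz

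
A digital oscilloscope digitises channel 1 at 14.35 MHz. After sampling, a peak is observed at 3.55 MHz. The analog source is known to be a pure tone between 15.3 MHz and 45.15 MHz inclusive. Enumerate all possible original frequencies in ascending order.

17.9 MHz, 25.15 MHz, 32.25 MHz, 39.5 MHz

Frequencies that alias to 3.55 MHz are k·fs ± 3.55 MHz for integer k ≥ 0.
k=0: 3.55 MHz.
k=1: 10.8 MHz, 17.9 MHz.
k=2: 25.15 MHz, 32.25 MHz.
k=3: 39.5 MHz, 46.6 MHz.
k=4: 53.85 MHz, 60.95 MHz.
Within [15.3 MHz, 45.15 MHz]: 17.9 MHz, 25.15 MHz, 32.25 MHz, 39.5 MHz.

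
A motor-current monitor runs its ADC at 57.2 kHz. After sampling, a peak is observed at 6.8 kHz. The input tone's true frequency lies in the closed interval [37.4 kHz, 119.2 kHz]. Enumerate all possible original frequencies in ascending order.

Frequencies that alias to 6.8 kHz are k·fs ± 6.8 kHz for integer k ≥ 0.
k=0: 6.8 kHz.
k=1: 50.4 kHz, 64 kHz.
k=2: 107.6 kHz, 121.2 kHz.
k=3: 164.8 kHz, 178.4 kHz.
Within [37.4 kHz, 119.2 kHz]: 50.4 kHz, 64 kHz, 107.6 kHz.

50.4 kHz, 64 kHz, 107.6 kHz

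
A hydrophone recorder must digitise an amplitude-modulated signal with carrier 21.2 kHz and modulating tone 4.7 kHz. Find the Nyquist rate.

51.8 kHz

AM sidebands sit at fc ± fm = 16.5 kHz and 25.9 kHz.
Highest-frequency component: 25.9 kHz.
Nyquist rate = 2 × 25.9 kHz = 51.8 kHz.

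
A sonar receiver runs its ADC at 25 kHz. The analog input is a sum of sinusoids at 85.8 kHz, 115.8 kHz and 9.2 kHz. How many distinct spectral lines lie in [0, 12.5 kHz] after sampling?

fs/2 = 12.5 kHz.
85.8 kHz mod fs = 10.8 kHz.
10.8 kHz ≤ fs/2 = 12.5 kHz, appears at 10.8 kHz.
115.8 kHz mod fs = 15.8 kHz.
15.8 kHz > fs/2 = 12.5 kHz, folds to fs − 15.8 kHz = 9.2 kHz.
9.2 kHz ≤ fs/2 = 12.5 kHz, passes unchanged.
Distinct values: {9.2 kHz, 10.8 kHz} → 2.

2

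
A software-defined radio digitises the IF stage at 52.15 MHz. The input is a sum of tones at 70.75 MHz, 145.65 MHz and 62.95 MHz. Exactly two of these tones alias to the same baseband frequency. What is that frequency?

10.8 MHz

fs/2 = 26.075 MHz.
70.75 MHz mod fs = 18.6 MHz.
18.6 MHz ≤ fs/2 = 26.075 MHz, appears at 18.6 MHz.
145.65 MHz mod fs = 41.35 MHz.
41.35 MHz > fs/2 = 26.075 MHz, folds to fs − 41.35 MHz = 10.8 MHz.
62.95 MHz mod fs = 10.8 MHz.
10.8 MHz ≤ fs/2 = 26.075 MHz, appears at 10.8 MHz.
62.95 MHz and 145.65 MHz both map to 10.8 MHz.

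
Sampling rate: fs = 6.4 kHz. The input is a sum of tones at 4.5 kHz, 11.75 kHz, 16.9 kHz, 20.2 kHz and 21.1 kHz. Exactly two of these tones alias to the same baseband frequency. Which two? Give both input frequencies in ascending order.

4.5 kHz, 21.1 kHz

fs/2 = 3.2 kHz.
4.5 kHz > fs/2 = 3.2 kHz, folds to fs − 4.5 kHz = 1.9 kHz.
11.75 kHz mod fs = 5.35 kHz.
5.35 kHz > fs/2 = 3.2 kHz, folds to fs − 5.35 kHz = 1.05 kHz.
16.9 kHz mod fs = 4.1 kHz.
4.1 kHz > fs/2 = 3.2 kHz, folds to fs − 4.1 kHz = 2.3 kHz.
20.2 kHz mod fs = 1 kHz.
1 kHz ≤ fs/2 = 3.2 kHz, appears at 1 kHz.
21.1 kHz mod fs = 1.9 kHz.
1.9 kHz ≤ fs/2 = 3.2 kHz, appears at 1.9 kHz.
4.5 kHz and 21.1 kHz both map to 1.9 kHz.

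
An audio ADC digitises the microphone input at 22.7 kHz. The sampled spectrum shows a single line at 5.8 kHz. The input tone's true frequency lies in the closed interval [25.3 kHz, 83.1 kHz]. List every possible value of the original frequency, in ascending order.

Frequencies that alias to 5.8 kHz are k·fs ± 5.8 kHz for integer k ≥ 0.
k=0: 5.8 kHz.
k=1: 16.9 kHz, 28.5 kHz.
k=2: 39.6 kHz, 51.2 kHz.
k=3: 62.3 kHz, 73.9 kHz.
k=4: 85 kHz, 96.6 kHz.
Within [25.3 kHz, 83.1 kHz]: 28.5 kHz, 39.6 kHz, 51.2 kHz, 62.3 kHz, 73.9 kHz.

28.5 kHz, 39.6 kHz, 51.2 kHz, 62.3 kHz, 73.9 kHz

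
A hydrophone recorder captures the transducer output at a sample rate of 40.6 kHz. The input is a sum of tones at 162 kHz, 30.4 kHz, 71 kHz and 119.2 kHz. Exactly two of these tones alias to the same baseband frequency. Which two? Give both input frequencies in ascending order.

fs/2 = 20.3 kHz.
162 kHz mod fs = 40.2 kHz.
40.2 kHz > fs/2 = 20.3 kHz, folds to fs − 40.2 kHz = 0.4 kHz.
30.4 kHz > fs/2 = 20.3 kHz, folds to fs − 30.4 kHz = 10.2 kHz.
71 kHz mod fs = 30.4 kHz.
30.4 kHz > fs/2 = 20.3 kHz, folds to fs − 30.4 kHz = 10.2 kHz.
119.2 kHz mod fs = 38 kHz.
38 kHz > fs/2 = 20.3 kHz, folds to fs − 38 kHz = 2.6 kHz.
30.4 kHz and 71 kHz both map to 10.2 kHz.

30.4 kHz, 71 kHz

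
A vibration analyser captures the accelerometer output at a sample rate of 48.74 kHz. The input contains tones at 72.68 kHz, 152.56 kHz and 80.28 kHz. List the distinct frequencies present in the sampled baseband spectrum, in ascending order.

6.34 kHz, 17.2 kHz, 23.94 kHz

fs/2 = 24.37 kHz.
72.68 kHz mod fs = 23.94 kHz.
23.94 kHz ≤ fs/2 = 24.37 kHz, appears at 23.94 kHz.
152.56 kHz mod fs = 6.34 kHz.
6.34 kHz ≤ fs/2 = 24.37 kHz, appears at 6.34 kHz.
80.28 kHz mod fs = 31.54 kHz.
31.54 kHz > fs/2 = 24.37 kHz, folds to fs − 31.54 kHz = 17.2 kHz.
Distinct values: {6.34 kHz, 17.2 kHz, 23.94 kHz}.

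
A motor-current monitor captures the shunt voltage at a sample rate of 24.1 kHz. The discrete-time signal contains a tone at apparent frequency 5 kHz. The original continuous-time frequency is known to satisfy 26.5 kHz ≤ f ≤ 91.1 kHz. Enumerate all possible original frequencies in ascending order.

Frequencies that alias to 5 kHz are k·fs ± 5 kHz for integer k ≥ 0.
k=0: 5 kHz.
k=1: 19.1 kHz, 29.1 kHz.
k=2: 43.2 kHz, 53.2 kHz.
k=3: 67.3 kHz, 77.3 kHz.
k=4: 91.4 kHz, 101.4 kHz.
Within [26.5 kHz, 91.1 kHz]: 29.1 kHz, 43.2 kHz, 53.2 kHz, 67.3 kHz, 77.3 kHz.

29.1 kHz, 43.2 kHz, 53.2 kHz, 67.3 kHz, 77.3 kHz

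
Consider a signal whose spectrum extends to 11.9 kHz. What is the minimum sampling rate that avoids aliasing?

Nyquist rate = 2 × 11.9 kHz = 23.8 kHz.

23.8 kHz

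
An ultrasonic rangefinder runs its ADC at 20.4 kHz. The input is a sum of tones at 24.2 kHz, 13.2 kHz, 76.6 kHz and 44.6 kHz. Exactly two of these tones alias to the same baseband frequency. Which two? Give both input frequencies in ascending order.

fs/2 = 10.2 kHz.
24.2 kHz mod fs = 3.8 kHz.
3.8 kHz ≤ fs/2 = 10.2 kHz, appears at 3.8 kHz.
13.2 kHz > fs/2 = 10.2 kHz, folds to fs − 13.2 kHz = 7.2 kHz.
76.6 kHz mod fs = 15.4 kHz.
15.4 kHz > fs/2 = 10.2 kHz, folds to fs − 15.4 kHz = 5 kHz.
44.6 kHz mod fs = 3.8 kHz.
3.8 kHz ≤ fs/2 = 10.2 kHz, appears at 3.8 kHz.
24.2 kHz and 44.6 kHz both map to 3.8 kHz.

24.2 kHz, 44.6 kHz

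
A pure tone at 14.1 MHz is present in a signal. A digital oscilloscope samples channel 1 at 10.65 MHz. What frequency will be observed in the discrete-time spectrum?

3.45 MHz

14.1 MHz mod fs = 3.45 MHz.
3.45 MHz ≤ fs/2 = 5.325 MHz, appears at 3.45 MHz.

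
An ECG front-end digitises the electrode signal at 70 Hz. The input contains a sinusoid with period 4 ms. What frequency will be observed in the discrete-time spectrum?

30 Hz

T = 4 ms → f = 1/T = 250 Hz.
250 Hz mod fs = 40 Hz.
40 Hz > fs/2 = 35 Hz, folds to fs − 40 Hz = 30 Hz.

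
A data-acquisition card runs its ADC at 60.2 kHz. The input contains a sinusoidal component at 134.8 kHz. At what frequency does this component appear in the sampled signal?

134.8 kHz mod fs = 14.4 kHz.
14.4 kHz ≤ fs/2 = 30.1 kHz, appears at 14.4 kHz.

14.4 kHz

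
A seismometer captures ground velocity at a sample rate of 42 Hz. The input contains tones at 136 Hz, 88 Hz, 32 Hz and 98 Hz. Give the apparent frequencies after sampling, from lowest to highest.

fs/2 = 21 Hz.
136 Hz mod fs = 10 Hz.
10 Hz ≤ fs/2 = 21 Hz, appears at 10 Hz.
88 Hz mod fs = 4 Hz.
4 Hz ≤ fs/2 = 21 Hz, appears at 4 Hz.
32 Hz > fs/2 = 21 Hz, folds to fs − 32 Hz = 10 Hz.
98 Hz mod fs = 14 Hz.
14 Hz ≤ fs/2 = 21 Hz, appears at 14 Hz.
Distinct values: {4 Hz, 10 Hz, 14 Hz}.

4 Hz, 10 Hz, 14 Hz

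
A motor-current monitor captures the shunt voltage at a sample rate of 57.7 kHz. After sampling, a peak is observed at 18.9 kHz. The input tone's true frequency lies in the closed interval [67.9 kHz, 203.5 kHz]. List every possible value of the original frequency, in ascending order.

76.6 kHz, 96.5 kHz, 134.3 kHz, 154.2 kHz, 192 kHz

Frequencies that alias to 18.9 kHz are k·fs ± 18.9 kHz for integer k ≥ 0.
k=0: 18.9 kHz.
k=1: 38.8 kHz, 76.6 kHz.
k=2: 96.5 kHz, 134.3 kHz.
k=3: 154.2 kHz, 192 kHz.
k=4: 211.9 kHz, 249.7 kHz.
Within [67.9 kHz, 203.5 kHz]: 76.6 kHz, 96.5 kHz, 134.3 kHz, 154.2 kHz, 192 kHz.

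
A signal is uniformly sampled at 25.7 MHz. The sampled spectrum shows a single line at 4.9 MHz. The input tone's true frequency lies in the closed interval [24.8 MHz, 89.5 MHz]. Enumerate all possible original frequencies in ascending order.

Frequencies that alias to 4.9 MHz are k·fs ± 4.9 MHz for integer k ≥ 0.
k=0: 4.9 MHz.
k=1: 20.8 MHz, 30.6 MHz.
k=2: 46.5 MHz, 56.3 MHz.
k=3: 72.2 MHz, 82 MHz.
k=4: 97.9 MHz, 107.7 MHz.
Within [24.8 MHz, 89.5 MHz]: 30.6 MHz, 46.5 MHz, 56.3 MHz, 72.2 MHz, 82 MHz.

30.6 MHz, 46.5 MHz, 56.3 MHz, 72.2 MHz, 82 MHz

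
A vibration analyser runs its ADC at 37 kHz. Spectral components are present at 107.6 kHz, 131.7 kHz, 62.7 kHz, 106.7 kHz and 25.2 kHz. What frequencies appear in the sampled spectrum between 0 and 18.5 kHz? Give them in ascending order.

fs/2 = 18.5 kHz.
107.6 kHz mod fs = 33.6 kHz.
33.6 kHz > fs/2 = 18.5 kHz, folds to fs − 33.6 kHz = 3.4 kHz.
131.7 kHz mod fs = 20.7 kHz.
20.7 kHz > fs/2 = 18.5 kHz, folds to fs − 20.7 kHz = 16.3 kHz.
62.7 kHz mod fs = 25.7 kHz.
25.7 kHz > fs/2 = 18.5 kHz, folds to fs − 25.7 kHz = 11.3 kHz.
106.7 kHz mod fs = 32.7 kHz.
32.7 kHz > fs/2 = 18.5 kHz, folds to fs − 32.7 kHz = 4.3 kHz.
25.2 kHz > fs/2 = 18.5 kHz, folds to fs − 25.2 kHz = 11.8 kHz.
Distinct values: {3.4 kHz, 4.3 kHz, 11.3 kHz, 11.8 kHz, 16.3 kHz}.

3.4 kHz, 4.3 kHz, 11.3 kHz, 11.8 kHz, 16.3 kHz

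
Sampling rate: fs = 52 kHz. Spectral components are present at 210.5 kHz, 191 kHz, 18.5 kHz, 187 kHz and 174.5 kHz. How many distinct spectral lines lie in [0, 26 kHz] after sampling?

fs/2 = 26 kHz.
210.5 kHz mod fs = 2.5 kHz.
2.5 kHz ≤ fs/2 = 26 kHz, appears at 2.5 kHz.
191 kHz mod fs = 35 kHz.
35 kHz > fs/2 = 26 kHz, folds to fs − 35 kHz = 17 kHz.
18.5 kHz ≤ fs/2 = 26 kHz, passes unchanged.
187 kHz mod fs = 31 kHz.
31 kHz > fs/2 = 26 kHz, folds to fs − 31 kHz = 21 kHz.
174.5 kHz mod fs = 18.5 kHz.
18.5 kHz ≤ fs/2 = 26 kHz, appears at 18.5 kHz.
Distinct values: {2.5 kHz, 17 kHz, 18.5 kHz, 21 kHz} → 4.

4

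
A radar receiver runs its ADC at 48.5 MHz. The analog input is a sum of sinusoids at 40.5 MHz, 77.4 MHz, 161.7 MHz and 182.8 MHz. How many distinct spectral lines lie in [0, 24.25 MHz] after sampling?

fs/2 = 24.25 MHz.
40.5 MHz > fs/2 = 24.25 MHz, folds to fs − 40.5 MHz = 8 MHz.
77.4 MHz mod fs = 28.9 MHz.
28.9 MHz > fs/2 = 24.25 MHz, folds to fs − 28.9 MHz = 19.6 MHz.
161.7 MHz mod fs = 16.2 MHz.
16.2 MHz ≤ fs/2 = 24.25 MHz, appears at 16.2 MHz.
182.8 MHz mod fs = 37.3 MHz.
37.3 MHz > fs/2 = 24.25 MHz, folds to fs − 37.3 MHz = 11.2 MHz.
Distinct values: {8 MHz, 11.2 MHz, 16.2 MHz, 19.6 MHz} → 4.

4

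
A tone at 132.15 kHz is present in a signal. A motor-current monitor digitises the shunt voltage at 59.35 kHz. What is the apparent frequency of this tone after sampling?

13.45 kHz

132.15 kHz mod fs = 13.45 kHz.
13.45 kHz ≤ fs/2 = 29.675 kHz, appears at 13.45 kHz.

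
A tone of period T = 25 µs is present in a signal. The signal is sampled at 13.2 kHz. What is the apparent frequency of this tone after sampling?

T = 25 µs → f = 1/T = 40 kHz.
40 kHz mod fs = 0.4 kHz.
0.4 kHz ≤ fs/2 = 6.6 kHz, appears at 0.4 kHz.

0.4 kHz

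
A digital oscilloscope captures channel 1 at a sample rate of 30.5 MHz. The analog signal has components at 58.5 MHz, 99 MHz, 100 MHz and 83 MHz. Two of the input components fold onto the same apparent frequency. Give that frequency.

fs/2 = 15.25 MHz.
58.5 MHz mod fs = 28 MHz.
28 MHz > fs/2 = 15.25 MHz, folds to fs − 28 MHz = 2.5 MHz.
99 MHz mod fs = 7.5 MHz.
7.5 MHz ≤ fs/2 = 15.25 MHz, appears at 7.5 MHz.
100 MHz mod fs = 8.5 MHz.
8.5 MHz ≤ fs/2 = 15.25 MHz, appears at 8.5 MHz.
83 MHz mod fs = 22 MHz.
22 MHz > fs/2 = 15.25 MHz, folds to fs − 22 MHz = 8.5 MHz.
83 MHz and 100 MHz both map to 8.5 MHz.

8.5 MHz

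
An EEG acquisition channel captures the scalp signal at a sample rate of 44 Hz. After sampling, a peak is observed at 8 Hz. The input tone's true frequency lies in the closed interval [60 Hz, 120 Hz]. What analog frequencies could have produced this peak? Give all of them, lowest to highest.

80 Hz, 96 Hz

Frequencies that alias to 8 Hz are k·fs ± 8 Hz for integer k ≥ 0.
k=0: 8 Hz.
k=1: 36 Hz, 52 Hz.
k=2: 80 Hz, 96 Hz.
k=3: 124 Hz, 140 Hz.
Within [60 Hz, 120 Hz]: 80 Hz, 96 Hz.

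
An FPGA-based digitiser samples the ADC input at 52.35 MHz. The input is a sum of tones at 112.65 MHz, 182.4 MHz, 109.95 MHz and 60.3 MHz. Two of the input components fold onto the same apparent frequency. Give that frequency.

fs/2 = 26.175 MHz.
112.65 MHz mod fs = 7.95 MHz.
7.95 MHz ≤ fs/2 = 26.175 MHz, appears at 7.95 MHz.
182.4 MHz mod fs = 25.35 MHz.
25.35 MHz ≤ fs/2 = 26.175 MHz, appears at 25.35 MHz.
109.95 MHz mod fs = 5.25 MHz.
5.25 MHz ≤ fs/2 = 26.175 MHz, appears at 5.25 MHz.
60.3 MHz mod fs = 7.95 MHz.
7.95 MHz ≤ fs/2 = 26.175 MHz, appears at 7.95 MHz.
60.3 MHz and 112.65 MHz both map to 7.95 MHz.

7.95 MHz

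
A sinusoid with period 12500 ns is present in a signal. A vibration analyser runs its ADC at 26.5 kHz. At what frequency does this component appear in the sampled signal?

T = 12500 ns → f = 1/T = 80 kHz.
80 kHz mod fs = 0.5 kHz.
0.5 kHz ≤ fs/2 = 13.25 kHz, appears at 0.5 kHz.

0.5 kHz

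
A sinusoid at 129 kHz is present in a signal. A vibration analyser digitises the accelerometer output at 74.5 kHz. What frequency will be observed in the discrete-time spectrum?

129 kHz mod fs = 54.5 kHz.
54.5 kHz > fs/2 = 37.25 kHz, folds to fs − 54.5 kHz = 20 kHz.

20 kHz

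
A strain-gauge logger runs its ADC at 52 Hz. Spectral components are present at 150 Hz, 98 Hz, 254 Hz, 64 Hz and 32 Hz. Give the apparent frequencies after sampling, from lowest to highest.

6 Hz, 12 Hz, 20 Hz

fs/2 = 26 Hz.
150 Hz mod fs = 46 Hz.
46 Hz > fs/2 = 26 Hz, folds to fs − 46 Hz = 6 Hz.
98 Hz mod fs = 46 Hz.
46 Hz > fs/2 = 26 Hz, folds to fs − 46 Hz = 6 Hz.
254 Hz mod fs = 46 Hz.
46 Hz > fs/2 = 26 Hz, folds to fs − 46 Hz = 6 Hz.
64 Hz mod fs = 12 Hz.
12 Hz ≤ fs/2 = 26 Hz, appears at 12 Hz.
32 Hz > fs/2 = 26 Hz, folds to fs − 32 Hz = 20 Hz.
Distinct values: {6 Hz, 12 Hz, 20 Hz}.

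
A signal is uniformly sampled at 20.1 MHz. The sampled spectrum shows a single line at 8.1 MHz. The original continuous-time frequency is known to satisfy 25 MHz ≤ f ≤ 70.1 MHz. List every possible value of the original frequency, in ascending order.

Frequencies that alias to 8.1 MHz are k·fs ± 8.1 MHz for integer k ≥ 0.
k=0: 8.1 MHz.
k=1: 12 MHz, 28.2 MHz.
k=2: 32.1 MHz, 48.3 MHz.
k=3: 52.2 MHz, 68.4 MHz.
k=4: 72.3 MHz, 88.5 MHz.
Within [25 MHz, 70.1 MHz]: 28.2 MHz, 32.1 MHz, 48.3 MHz, 52.2 MHz, 68.4 MHz.

28.2 MHz, 32.1 MHz, 48.3 MHz, 52.2 MHz, 68.4 MHz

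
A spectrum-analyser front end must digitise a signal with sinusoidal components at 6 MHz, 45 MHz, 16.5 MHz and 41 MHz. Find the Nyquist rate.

90 MHz

Highest-frequency component: 45 MHz.
Nyquist rate = 2 × 45 MHz = 90 MHz.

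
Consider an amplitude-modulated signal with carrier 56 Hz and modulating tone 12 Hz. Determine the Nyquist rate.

AM sidebands sit at fc ± fm = 44 Hz and 68 Hz.
Highest-frequency component: 68 Hz.
Nyquist rate = 2 × 68 Hz = 136 Hz.

136 Hz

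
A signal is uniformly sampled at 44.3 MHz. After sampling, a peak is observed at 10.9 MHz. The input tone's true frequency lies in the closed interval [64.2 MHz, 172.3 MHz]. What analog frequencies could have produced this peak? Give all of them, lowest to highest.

77.7 MHz, 99.5 MHz, 122 MHz, 143.8 MHz, 166.3 MHz

Frequencies that alias to 10.9 MHz are k·fs ± 10.9 MHz for integer k ≥ 0.
k=0: 10.9 MHz.
k=1: 33.4 MHz, 55.2 MHz.
k=2: 77.7 MHz, 99.5 MHz.
k=3: 122 MHz, 143.8 MHz.
k=4: 166.3 MHz, 188.1 MHz.
k=5: 210.6 MHz, 232.4 MHz.
Within [64.2 MHz, 172.3 MHz]: 77.7 MHz, 99.5 MHz, 122 MHz, 143.8 MHz, 166.3 MHz.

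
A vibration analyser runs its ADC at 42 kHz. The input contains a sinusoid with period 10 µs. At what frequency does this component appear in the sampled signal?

16 kHz

T = 10 µs → f = 1/T = 100 kHz.
100 kHz mod fs = 16 kHz.
16 kHz ≤ fs/2 = 21 kHz, appears at 16 kHz.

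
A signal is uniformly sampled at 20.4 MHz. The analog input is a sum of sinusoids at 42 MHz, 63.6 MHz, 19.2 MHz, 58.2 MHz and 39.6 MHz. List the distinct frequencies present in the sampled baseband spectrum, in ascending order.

1.2 MHz, 2.4 MHz, 3 MHz

fs/2 = 10.2 MHz.
42 MHz mod fs = 1.2 MHz.
1.2 MHz ≤ fs/2 = 10.2 MHz, appears at 1.2 MHz.
63.6 MHz mod fs = 2.4 MHz.
2.4 MHz ≤ fs/2 = 10.2 MHz, appears at 2.4 MHz.
19.2 MHz > fs/2 = 10.2 MHz, folds to fs − 19.2 MHz = 1.2 MHz.
58.2 MHz mod fs = 17.4 MHz.
17.4 MHz > fs/2 = 10.2 MHz, folds to fs − 17.4 MHz = 3 MHz.
39.6 MHz mod fs = 19.2 MHz.
19.2 MHz > fs/2 = 10.2 MHz, folds to fs − 19.2 MHz = 1.2 MHz.
Distinct values: {1.2 MHz, 2.4 MHz, 3 MHz}.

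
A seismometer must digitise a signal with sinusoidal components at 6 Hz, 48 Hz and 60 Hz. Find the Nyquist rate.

Highest-frequency component: 60 Hz.
Nyquist rate = 2 × 60 Hz = 120 Hz.

120 Hz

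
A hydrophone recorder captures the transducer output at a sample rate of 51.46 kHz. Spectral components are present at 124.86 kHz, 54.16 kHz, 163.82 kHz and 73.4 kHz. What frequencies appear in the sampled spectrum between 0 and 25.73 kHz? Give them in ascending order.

2.7 kHz, 9.44 kHz, 21.94 kHz

fs/2 = 25.73 kHz.
124.86 kHz mod fs = 21.94 kHz.
21.94 kHz ≤ fs/2 = 25.73 kHz, appears at 21.94 kHz.
54.16 kHz mod fs = 2.7 kHz.
2.7 kHz ≤ fs/2 = 25.73 kHz, appears at 2.7 kHz.
163.82 kHz mod fs = 9.44 kHz.
9.44 kHz ≤ fs/2 = 25.73 kHz, appears at 9.44 kHz.
73.4 kHz mod fs = 21.94 kHz.
21.94 kHz ≤ fs/2 = 25.73 kHz, appears at 21.94 kHz.
Distinct values: {2.7 kHz, 9.44 kHz, 21.94 kHz}.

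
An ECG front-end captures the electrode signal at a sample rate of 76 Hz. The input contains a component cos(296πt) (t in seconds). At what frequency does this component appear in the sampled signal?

4 Hz

ω = 296π rad/s → f = ω/(2π) = 148 Hz.
148 Hz mod fs = 72 Hz.
72 Hz > fs/2 = 38 Hz, folds to fs − 72 Hz = 4 Hz.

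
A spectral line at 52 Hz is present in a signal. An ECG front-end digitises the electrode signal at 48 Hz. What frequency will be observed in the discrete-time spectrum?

4 Hz

52 Hz mod fs = 4 Hz.
4 Hz ≤ fs/2 = 24 Hz, appears at 4 Hz.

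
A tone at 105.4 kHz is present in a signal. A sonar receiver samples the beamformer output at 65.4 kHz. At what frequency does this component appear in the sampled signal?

105.4 kHz mod fs = 40 kHz.
40 kHz > fs/2 = 32.7 kHz, folds to fs − 40 kHz = 25.4 kHz.

25.4 kHz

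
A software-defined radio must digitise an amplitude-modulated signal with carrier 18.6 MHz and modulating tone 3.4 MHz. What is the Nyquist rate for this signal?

44 MHz

AM sidebands sit at fc ± fm = 15.2 MHz and 22 MHz.
Highest-frequency component: 22 MHz.
Nyquist rate = 2 × 22 MHz = 44 MHz.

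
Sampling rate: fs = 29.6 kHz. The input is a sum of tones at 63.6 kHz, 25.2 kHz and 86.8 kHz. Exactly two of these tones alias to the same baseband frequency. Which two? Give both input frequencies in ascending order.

fs/2 = 14.8 kHz.
63.6 kHz mod fs = 4.4 kHz.
4.4 kHz ≤ fs/2 = 14.8 kHz, appears at 4.4 kHz.
25.2 kHz > fs/2 = 14.8 kHz, folds to fs − 25.2 kHz = 4.4 kHz.
86.8 kHz mod fs = 27.6 kHz.
27.6 kHz > fs/2 = 14.8 kHz, folds to fs − 27.6 kHz = 2 kHz.
25.2 kHz and 63.6 kHz both map to 4.4 kHz.

25.2 kHz, 63.6 kHz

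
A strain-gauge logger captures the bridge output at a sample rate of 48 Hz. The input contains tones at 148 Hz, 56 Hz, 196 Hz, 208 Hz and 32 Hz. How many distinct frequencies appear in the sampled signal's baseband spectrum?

fs/2 = 24 Hz.
148 Hz mod fs = 4 Hz.
4 Hz ≤ fs/2 = 24 Hz, appears at 4 Hz.
56 Hz mod fs = 8 Hz.
8 Hz ≤ fs/2 = 24 Hz, appears at 8 Hz.
196 Hz mod fs = 4 Hz.
4 Hz ≤ fs/2 = 24 Hz, appears at 4 Hz.
208 Hz mod fs = 16 Hz.
16 Hz ≤ fs/2 = 24 Hz, appears at 16 Hz.
32 Hz > fs/2 = 24 Hz, folds to fs − 32 Hz = 16 Hz.
Distinct values: {4 Hz, 8 Hz, 16 Hz} → 3.

3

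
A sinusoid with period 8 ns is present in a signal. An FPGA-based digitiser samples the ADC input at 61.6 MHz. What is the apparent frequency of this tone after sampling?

T = 8 ns → f = 1/T = 125 MHz.
125 MHz mod fs = 1.8 MHz.
1.8 MHz ≤ fs/2 = 30.8 MHz, appears at 1.8 MHz.

1.8 MHz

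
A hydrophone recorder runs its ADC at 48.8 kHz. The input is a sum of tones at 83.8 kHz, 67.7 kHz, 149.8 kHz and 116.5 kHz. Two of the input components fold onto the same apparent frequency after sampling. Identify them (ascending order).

67.7 kHz, 116.5 kHz

fs/2 = 24.4 kHz.
83.8 kHz mod fs = 35 kHz.
35 kHz > fs/2 = 24.4 kHz, folds to fs − 35 kHz = 13.8 kHz.
67.7 kHz mod fs = 18.9 kHz.
18.9 kHz ≤ fs/2 = 24.4 kHz, appears at 18.9 kHz.
149.8 kHz mod fs = 3.4 kHz.
3.4 kHz ≤ fs/2 = 24.4 kHz, appears at 3.4 kHz.
116.5 kHz mod fs = 18.9 kHz.
18.9 kHz ≤ fs/2 = 24.4 kHz, appears at 18.9 kHz.
67.7 kHz and 116.5 kHz both map to 18.9 kHz.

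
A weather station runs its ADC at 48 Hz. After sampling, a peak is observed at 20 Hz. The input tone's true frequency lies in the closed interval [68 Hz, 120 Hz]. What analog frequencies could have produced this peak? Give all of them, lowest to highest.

68 Hz, 76 Hz, 116 Hz

Frequencies that alias to 20 Hz are k·fs ± 20 Hz for integer k ≥ 0.
k=0: 20 Hz.
k=1: 28 Hz, 68 Hz.
k=2: 76 Hz, 116 Hz.
k=3: 124 Hz, 164 Hz.
Within [68 Hz, 120 Hz]: 68 Hz, 76 Hz, 116 Hz.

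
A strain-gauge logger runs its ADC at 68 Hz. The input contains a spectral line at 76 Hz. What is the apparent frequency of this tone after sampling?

8 Hz

76 Hz mod fs = 8 Hz.
8 Hz ≤ fs/2 = 34 Hz, appears at 8 Hz.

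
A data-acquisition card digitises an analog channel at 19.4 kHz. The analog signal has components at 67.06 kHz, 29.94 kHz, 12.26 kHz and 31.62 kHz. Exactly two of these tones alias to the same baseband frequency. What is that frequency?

8.86 kHz

fs/2 = 9.7 kHz.
67.06 kHz mod fs = 8.86 kHz.
8.86 kHz ≤ fs/2 = 9.7 kHz, appears at 8.86 kHz.
29.94 kHz mod fs = 10.54 kHz.
10.54 kHz > fs/2 = 9.7 kHz, folds to fs − 10.54 kHz = 8.86 kHz.
12.26 kHz > fs/2 = 9.7 kHz, folds to fs − 12.26 kHz = 7.14 kHz.
31.62 kHz mod fs = 12.22 kHz.
12.22 kHz > fs/2 = 9.7 kHz, folds to fs − 12.22 kHz = 7.18 kHz.
29.94 kHz and 67.06 kHz both map to 8.86 kHz.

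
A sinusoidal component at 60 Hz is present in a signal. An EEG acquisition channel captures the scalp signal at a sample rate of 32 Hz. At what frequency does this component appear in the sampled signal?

4 Hz

60 Hz mod fs = 28 Hz.
28 Hz > fs/2 = 16 Hz, folds to fs − 28 Hz = 4 Hz.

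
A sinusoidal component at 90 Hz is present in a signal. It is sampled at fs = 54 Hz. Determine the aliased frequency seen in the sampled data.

90 Hz mod fs = 36 Hz.
36 Hz > fs/2 = 27 Hz, folds to fs − 36 Hz = 18 Hz.

18 Hz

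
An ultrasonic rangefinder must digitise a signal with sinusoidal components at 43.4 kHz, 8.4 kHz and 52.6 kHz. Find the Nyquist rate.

105.2 kHz

Highest-frequency component: 52.6 kHz.
Nyquist rate = 2 × 52.6 kHz = 105.2 kHz.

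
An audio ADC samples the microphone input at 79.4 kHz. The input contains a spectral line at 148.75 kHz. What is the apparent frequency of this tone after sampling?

10.05 kHz

148.75 kHz mod fs = 69.35 kHz.
69.35 kHz > fs/2 = 39.7 kHz, folds to fs − 69.35 kHz = 10.05 kHz.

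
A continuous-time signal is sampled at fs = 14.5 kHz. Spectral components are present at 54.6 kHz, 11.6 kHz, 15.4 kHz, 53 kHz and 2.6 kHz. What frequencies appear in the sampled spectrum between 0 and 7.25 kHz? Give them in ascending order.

0.9 kHz, 2.6 kHz, 2.9 kHz, 3.4 kHz, 5 kHz

fs/2 = 7.25 kHz.
54.6 kHz mod fs = 11.1 kHz.
11.1 kHz > fs/2 = 7.25 kHz, folds to fs − 11.1 kHz = 3.4 kHz.
11.6 kHz > fs/2 = 7.25 kHz, folds to fs − 11.6 kHz = 2.9 kHz.
15.4 kHz mod fs = 0.9 kHz.
0.9 kHz ≤ fs/2 = 7.25 kHz, appears at 0.9 kHz.
53 kHz mod fs = 9.5 kHz.
9.5 kHz > fs/2 = 7.25 kHz, folds to fs − 9.5 kHz = 5 kHz.
2.6 kHz ≤ fs/2 = 7.25 kHz, passes unchanged.
Distinct values: {0.9 kHz, 2.6 kHz, 2.9 kHz, 3.4 kHz, 5 kHz}.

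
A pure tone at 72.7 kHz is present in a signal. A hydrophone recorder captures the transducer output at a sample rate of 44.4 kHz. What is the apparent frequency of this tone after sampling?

72.7 kHz mod fs = 28.3 kHz.
28.3 kHz > fs/2 = 22.2 kHz, folds to fs − 28.3 kHz = 16.1 kHz.

16.1 kHz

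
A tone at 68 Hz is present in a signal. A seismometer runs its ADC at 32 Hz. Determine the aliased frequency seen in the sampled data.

4 Hz

68 Hz mod fs = 4 Hz.
4 Hz ≤ fs/2 = 16 Hz, appears at 4 Hz.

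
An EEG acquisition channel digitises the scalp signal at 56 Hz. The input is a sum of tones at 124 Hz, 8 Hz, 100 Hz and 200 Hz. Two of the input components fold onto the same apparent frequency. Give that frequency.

12 Hz

fs/2 = 28 Hz.
124 Hz mod fs = 12 Hz.
12 Hz ≤ fs/2 = 28 Hz, appears at 12 Hz.
8 Hz ≤ fs/2 = 28 Hz, passes unchanged.
100 Hz mod fs = 44 Hz.
44 Hz > fs/2 = 28 Hz, folds to fs − 44 Hz = 12 Hz.
200 Hz mod fs = 32 Hz.
32 Hz > fs/2 = 28 Hz, folds to fs − 32 Hz = 24 Hz.
100 Hz and 124 Hz both map to 12 Hz.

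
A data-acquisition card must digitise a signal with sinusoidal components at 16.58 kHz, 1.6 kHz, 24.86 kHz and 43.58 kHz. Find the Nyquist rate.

Highest-frequency component: 43.58 kHz.
Nyquist rate = 2 × 43.58 kHz = 87.16 kHz.

87.16 kHz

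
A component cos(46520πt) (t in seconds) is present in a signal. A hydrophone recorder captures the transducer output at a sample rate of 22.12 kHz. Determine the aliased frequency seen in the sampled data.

ω = 46520π rad/s → f = ω/(2π) = 23260 Hz = 23.26 kHz.
23.26 kHz mod fs = 1.14 kHz.
1.14 kHz ≤ fs/2 = 11.06 kHz, appears at 1.14 kHz.

1.14 kHz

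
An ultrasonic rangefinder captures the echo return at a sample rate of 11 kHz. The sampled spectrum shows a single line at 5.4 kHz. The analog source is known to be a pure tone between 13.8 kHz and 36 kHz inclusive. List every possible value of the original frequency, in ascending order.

Frequencies that alias to 5.4 kHz are k·fs ± 5.4 kHz for integer k ≥ 0.
k=0: 5.4 kHz.
k=1: 5.6 kHz, 16.4 kHz.
k=2: 16.6 kHz, 27.4 kHz.
k=3: 27.6 kHz, 38.4 kHz.
k=4: 38.6 kHz, 49.4 kHz.
Within [13.8 kHz, 36 kHz]: 16.4 kHz, 16.6 kHz, 27.4 kHz, 27.6 kHz.

16.4 kHz, 16.6 kHz, 27.4 kHz, 27.6 kHz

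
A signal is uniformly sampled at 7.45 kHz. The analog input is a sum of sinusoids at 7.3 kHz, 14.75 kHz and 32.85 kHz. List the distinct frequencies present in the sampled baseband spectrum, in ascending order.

0.15 kHz, 3.05 kHz

fs/2 = 3.725 kHz.
7.3 kHz > fs/2 = 3.725 kHz, folds to fs − 7.3 kHz = 0.15 kHz.
14.75 kHz mod fs = 7.3 kHz.
7.3 kHz > fs/2 = 3.725 kHz, folds to fs − 7.3 kHz = 0.15 kHz.
32.85 kHz mod fs = 3.05 kHz.
3.05 kHz ≤ fs/2 = 3.725 kHz, appears at 3.05 kHz.
Distinct values: {0.15 kHz, 3.05 kHz}.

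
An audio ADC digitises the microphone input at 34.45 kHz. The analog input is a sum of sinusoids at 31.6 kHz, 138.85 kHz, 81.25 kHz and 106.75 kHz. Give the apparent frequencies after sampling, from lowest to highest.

fs/2 = 17.225 kHz.
31.6 kHz > fs/2 = 17.225 kHz, folds to fs − 31.6 kHz = 2.85 kHz.
138.85 kHz mod fs = 1.05 kHz.
1.05 kHz ≤ fs/2 = 17.225 kHz, appears at 1.05 kHz.
81.25 kHz mod fs = 12.35 kHz.
12.35 kHz ≤ fs/2 = 17.225 kHz, appears at 12.35 kHz.
106.75 kHz mod fs = 3.4 kHz.
3.4 kHz ≤ fs/2 = 17.225 kHz, appears at 3.4 kHz.
Distinct values: {1.05 kHz, 2.85 kHz, 3.4 kHz, 12.35 kHz}.

1.05 kHz, 2.85 kHz, 3.4 kHz, 12.35 kHz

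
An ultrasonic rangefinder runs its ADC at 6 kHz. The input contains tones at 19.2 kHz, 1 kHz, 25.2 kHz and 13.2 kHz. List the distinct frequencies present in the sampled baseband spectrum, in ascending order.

fs/2 = 3 kHz.
19.2 kHz mod fs = 1.2 kHz.
1.2 kHz ≤ fs/2 = 3 kHz, appears at 1.2 kHz.
1 kHz ≤ fs/2 = 3 kHz, passes unchanged.
25.2 kHz mod fs = 1.2 kHz.
1.2 kHz ≤ fs/2 = 3 kHz, appears at 1.2 kHz.
13.2 kHz mod fs = 1.2 kHz.
1.2 kHz ≤ fs/2 = 3 kHz, appears at 1.2 kHz.
Distinct values: {1 kHz, 1.2 kHz}.

1 kHz, 1.2 kHz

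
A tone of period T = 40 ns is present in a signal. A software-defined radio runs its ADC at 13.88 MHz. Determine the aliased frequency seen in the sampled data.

T = 40 ns → f = 1/T = 25 MHz.
25 MHz mod fs = 11.12 MHz.
11.12 MHz > fs/2 = 6.94 MHz, folds to fs − 11.12 MHz = 2.76 MHz.

2.76 MHz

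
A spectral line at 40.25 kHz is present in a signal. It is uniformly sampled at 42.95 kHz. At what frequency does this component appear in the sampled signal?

2.7 kHz

40.25 kHz > fs/2 = 21.475 kHz, folds to fs − 40.25 kHz = 2.7 kHz.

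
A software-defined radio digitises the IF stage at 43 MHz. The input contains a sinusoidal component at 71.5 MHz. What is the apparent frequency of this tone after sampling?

71.5 MHz mod fs = 28.5 MHz.
28.5 MHz > fs/2 = 21.5 MHz, folds to fs − 28.5 MHz = 14.5 MHz.

14.5 MHz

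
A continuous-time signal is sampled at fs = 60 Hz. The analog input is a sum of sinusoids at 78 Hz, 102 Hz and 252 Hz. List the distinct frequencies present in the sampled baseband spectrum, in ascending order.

12 Hz, 18 Hz

fs/2 = 30 Hz.
78 Hz mod fs = 18 Hz.
18 Hz ≤ fs/2 = 30 Hz, appears at 18 Hz.
102 Hz mod fs = 42 Hz.
42 Hz > fs/2 = 30 Hz, folds to fs − 42 Hz = 18 Hz.
252 Hz mod fs = 12 Hz.
12 Hz ≤ fs/2 = 30 Hz, appears at 12 Hz.
Distinct values: {12 Hz, 18 Hz}.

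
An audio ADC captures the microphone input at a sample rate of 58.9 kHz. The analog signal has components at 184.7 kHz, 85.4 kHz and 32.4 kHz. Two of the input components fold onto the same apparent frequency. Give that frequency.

fs/2 = 29.45 kHz.
184.7 kHz mod fs = 8 kHz.
8 kHz ≤ fs/2 = 29.45 kHz, appears at 8 kHz.
85.4 kHz mod fs = 26.5 kHz.
26.5 kHz ≤ fs/2 = 29.45 kHz, appears at 26.5 kHz.
32.4 kHz > fs/2 = 29.45 kHz, folds to fs − 32.4 kHz = 26.5 kHz.
32.4 kHz and 85.4 kHz both map to 26.5 kHz.

26.5 kHz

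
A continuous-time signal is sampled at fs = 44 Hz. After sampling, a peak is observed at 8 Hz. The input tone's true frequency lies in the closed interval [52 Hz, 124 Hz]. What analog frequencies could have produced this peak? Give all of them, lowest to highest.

52 Hz, 80 Hz, 96 Hz, 124 Hz

Frequencies that alias to 8 Hz are k·fs ± 8 Hz for integer k ≥ 0.
k=0: 8 Hz.
k=1: 36 Hz, 52 Hz.
k=2: 80 Hz, 96 Hz.
k=3: 124 Hz, 140 Hz.
k=4: 168 Hz, 184 Hz.
Within [52 Hz, 124 Hz]: 52 Hz, 80 Hz, 96 Hz, 124 Hz.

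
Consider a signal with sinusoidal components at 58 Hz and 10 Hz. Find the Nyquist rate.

116 Hz

Highest-frequency component: 58 Hz.
Nyquist rate = 2 × 58 Hz = 116 Hz.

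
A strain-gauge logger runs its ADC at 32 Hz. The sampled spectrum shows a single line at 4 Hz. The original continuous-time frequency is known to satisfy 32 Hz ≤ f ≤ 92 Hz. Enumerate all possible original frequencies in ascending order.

Frequencies that alias to 4 Hz are k·fs ± 4 Hz for integer k ≥ 0.
k=0: 4 Hz.
k=1: 28 Hz, 36 Hz.
k=2: 60 Hz, 68 Hz.
k=3: 92 Hz, 100 Hz.
k=4: 124 Hz, 132 Hz.
Within [32 Hz, 92 Hz]: 36 Hz, 60 Hz, 68 Hz, 92 Hz.

36 Hz, 60 Hz, 68 Hz, 92 Hz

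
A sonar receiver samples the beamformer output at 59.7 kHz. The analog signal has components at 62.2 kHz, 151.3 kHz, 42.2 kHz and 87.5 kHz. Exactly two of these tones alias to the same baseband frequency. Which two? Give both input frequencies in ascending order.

87.5 kHz, 151.3 kHz

fs/2 = 29.85 kHz.
62.2 kHz mod fs = 2.5 kHz.
2.5 kHz ≤ fs/2 = 29.85 kHz, appears at 2.5 kHz.
151.3 kHz mod fs = 31.9 kHz.
31.9 kHz > fs/2 = 29.85 kHz, folds to fs − 31.9 kHz = 27.8 kHz.
42.2 kHz > fs/2 = 29.85 kHz, folds to fs − 42.2 kHz = 17.5 kHz.
87.5 kHz mod fs = 27.8 kHz.
27.8 kHz ≤ fs/2 = 29.85 kHz, appears at 27.8 kHz.
87.5 kHz and 151.3 kHz both map to 27.8 kHz.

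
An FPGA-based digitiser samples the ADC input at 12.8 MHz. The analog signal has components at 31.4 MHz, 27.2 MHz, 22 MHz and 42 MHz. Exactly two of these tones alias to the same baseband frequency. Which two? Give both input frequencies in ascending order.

fs/2 = 6.4 MHz.
31.4 MHz mod fs = 5.8 MHz.
5.8 MHz ≤ fs/2 = 6.4 MHz, appears at 5.8 MHz.
27.2 MHz mod fs = 1.6 MHz.
1.6 MHz ≤ fs/2 = 6.4 MHz, appears at 1.6 MHz.
22 MHz mod fs = 9.2 MHz.
9.2 MHz > fs/2 = 6.4 MHz, folds to fs − 9.2 MHz = 3.6 MHz.
42 MHz mod fs = 3.6 MHz.
3.6 MHz ≤ fs/2 = 6.4 MHz, appears at 3.6 MHz.
22 MHz and 42 MHz both map to 3.6 MHz.

22 MHz, 42 MHz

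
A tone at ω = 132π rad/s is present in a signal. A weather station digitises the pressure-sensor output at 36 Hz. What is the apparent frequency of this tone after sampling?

ω = 132π rad/s → f = ω/(2π) = 66 Hz.
66 Hz mod fs = 30 Hz.
30 Hz > fs/2 = 18 Hz, folds to fs − 30 Hz = 6 Hz.

6 Hz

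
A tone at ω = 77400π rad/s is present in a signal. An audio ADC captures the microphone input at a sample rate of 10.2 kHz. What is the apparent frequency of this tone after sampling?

2.1 kHz

ω = 77400π rad/s → f = ω/(2π) = 38700 Hz = 38.7 kHz.
38.7 kHz mod fs = 8.1 kHz.
8.1 kHz > fs/2 = 5.1 kHz, folds to fs − 8.1 kHz = 2.1 kHz.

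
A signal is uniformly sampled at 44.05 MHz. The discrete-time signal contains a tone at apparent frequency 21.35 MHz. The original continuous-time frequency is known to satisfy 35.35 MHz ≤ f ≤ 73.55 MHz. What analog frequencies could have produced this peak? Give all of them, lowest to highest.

Frequencies that alias to 21.35 MHz are k·fs ± 21.35 MHz for integer k ≥ 0.
k=0: 21.35 MHz.
k=1: 22.7 MHz, 65.4 MHz.
k=2: 66.75 MHz, 109.45 MHz.
k=3: 110.8 MHz, 153.5 MHz.
Within [35.35 MHz, 73.55 MHz]: 65.4 MHz, 66.75 MHz.

65.4 MHz, 66.75 MHz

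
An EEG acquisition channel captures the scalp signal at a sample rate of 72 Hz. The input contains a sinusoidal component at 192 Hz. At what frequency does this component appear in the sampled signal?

192 Hz mod fs = 48 Hz.
48 Hz > fs/2 = 36 Hz, folds to fs − 48 Hz = 24 Hz.

24 Hz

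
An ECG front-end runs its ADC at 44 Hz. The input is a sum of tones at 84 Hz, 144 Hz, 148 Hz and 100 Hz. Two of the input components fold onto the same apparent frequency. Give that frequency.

fs/2 = 22 Hz.
84 Hz mod fs = 40 Hz.
40 Hz > fs/2 = 22 Hz, folds to fs − 40 Hz = 4 Hz.
144 Hz mod fs = 12 Hz.
12 Hz ≤ fs/2 = 22 Hz, appears at 12 Hz.
148 Hz mod fs = 16 Hz.
16 Hz ≤ fs/2 = 22 Hz, appears at 16 Hz.
100 Hz mod fs = 12 Hz.
12 Hz ≤ fs/2 = 22 Hz, appears at 12 Hz.
100 Hz and 144 Hz both map to 12 Hz.

12 Hz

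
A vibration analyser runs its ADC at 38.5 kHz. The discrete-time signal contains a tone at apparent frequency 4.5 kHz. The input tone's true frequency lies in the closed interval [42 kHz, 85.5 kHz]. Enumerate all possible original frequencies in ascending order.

Frequencies that alias to 4.5 kHz are k·fs ± 4.5 kHz for integer k ≥ 0.
k=0: 4.5 kHz.
k=1: 34 kHz, 43 kHz.
k=2: 72.5 kHz, 81.5 kHz.
k=3: 111 kHz, 120 kHz.
Within [42 kHz, 85.5 kHz]: 43 kHz, 72.5 kHz, 81.5 kHz.

43 kHz, 72.5 kHz, 81.5 kHz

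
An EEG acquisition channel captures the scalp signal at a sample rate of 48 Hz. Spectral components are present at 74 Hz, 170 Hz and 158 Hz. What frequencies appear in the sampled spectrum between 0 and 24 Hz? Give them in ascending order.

fs/2 = 24 Hz.
74 Hz mod fs = 26 Hz.
26 Hz > fs/2 = 24 Hz, folds to fs − 26 Hz = 22 Hz.
170 Hz mod fs = 26 Hz.
26 Hz > fs/2 = 24 Hz, folds to fs − 26 Hz = 22 Hz.
158 Hz mod fs = 14 Hz.
14 Hz ≤ fs/2 = 24 Hz, appears at 14 Hz.
Distinct values: {14 Hz, 22 Hz}.

14 Hz, 22 Hz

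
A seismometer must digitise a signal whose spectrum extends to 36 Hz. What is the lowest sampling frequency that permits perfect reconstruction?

Nyquist rate = 2 × 36 Hz = 72 Hz.

72 Hz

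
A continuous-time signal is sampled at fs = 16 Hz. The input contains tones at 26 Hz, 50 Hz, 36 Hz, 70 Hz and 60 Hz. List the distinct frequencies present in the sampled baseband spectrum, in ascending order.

2 Hz, 4 Hz, 6 Hz

fs/2 = 8 Hz.
26 Hz mod fs = 10 Hz.
10 Hz > fs/2 = 8 Hz, folds to fs − 10 Hz = 6 Hz.
50 Hz mod fs = 2 Hz.
2 Hz ≤ fs/2 = 8 Hz, appears at 2 Hz.
36 Hz mod fs = 4 Hz.
4 Hz ≤ fs/2 = 8 Hz, appears at 4 Hz.
70 Hz mod fs = 6 Hz.
6 Hz ≤ fs/2 = 8 Hz, appears at 6 Hz.
60 Hz mod fs = 12 Hz.
12 Hz > fs/2 = 8 Hz, folds to fs − 12 Hz = 4 Hz.
Distinct values: {2 Hz, 4 Hz, 6 Hz}.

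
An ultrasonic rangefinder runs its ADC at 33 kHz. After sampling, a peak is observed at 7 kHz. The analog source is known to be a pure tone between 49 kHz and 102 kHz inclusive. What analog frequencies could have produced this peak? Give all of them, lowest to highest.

Frequencies that alias to 7 kHz are k·fs ± 7 kHz for integer k ≥ 0.
k=0: 7 kHz.
k=1: 26 kHz, 40 kHz.
k=2: 59 kHz, 73 kHz.
k=3: 92 kHz, 106 kHz.
k=4: 125 kHz, 139 kHz.
Within [49 kHz, 102 kHz]: 59 kHz, 73 kHz, 92 kHz.

59 kHz, 73 kHz, 92 kHz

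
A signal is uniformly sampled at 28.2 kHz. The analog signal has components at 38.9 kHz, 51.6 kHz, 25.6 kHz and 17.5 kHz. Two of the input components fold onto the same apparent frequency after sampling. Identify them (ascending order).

17.5 kHz, 38.9 kHz

fs/2 = 14.1 kHz.
38.9 kHz mod fs = 10.7 kHz.
10.7 kHz ≤ fs/2 = 14.1 kHz, appears at 10.7 kHz.
51.6 kHz mod fs = 23.4 kHz.
23.4 kHz > fs/2 = 14.1 kHz, folds to fs − 23.4 kHz = 4.8 kHz.
25.6 kHz > fs/2 = 14.1 kHz, folds to fs − 25.6 kHz = 2.6 kHz.
17.5 kHz > fs/2 = 14.1 kHz, folds to fs − 17.5 kHz = 10.7 kHz.
17.5 kHz and 38.9 kHz both map to 10.7 kHz.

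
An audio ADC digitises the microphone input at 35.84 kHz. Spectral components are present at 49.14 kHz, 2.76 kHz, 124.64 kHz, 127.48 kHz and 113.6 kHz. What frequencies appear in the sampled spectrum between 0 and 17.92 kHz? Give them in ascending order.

fs/2 = 17.92 kHz.
49.14 kHz mod fs = 13.3 kHz.
13.3 kHz ≤ fs/2 = 17.92 kHz, appears at 13.3 kHz.
2.76 kHz ≤ fs/2 = 17.92 kHz, passes unchanged.
124.64 kHz mod fs = 17.12 kHz.
17.12 kHz ≤ fs/2 = 17.92 kHz, appears at 17.12 kHz.
127.48 kHz mod fs = 19.96 kHz.
19.96 kHz > fs/2 = 17.92 kHz, folds to fs − 19.96 kHz = 15.88 kHz.
113.6 kHz mod fs = 6.08 kHz.
6.08 kHz ≤ fs/2 = 17.92 kHz, appears at 6.08 kHz.
Distinct values: {2.76 kHz, 6.08 kHz, 13.3 kHz, 15.88 kHz, 17.12 kHz}.

2.76 kHz, 6.08 kHz, 13.3 kHz, 15.88 kHz, 17.12 kHz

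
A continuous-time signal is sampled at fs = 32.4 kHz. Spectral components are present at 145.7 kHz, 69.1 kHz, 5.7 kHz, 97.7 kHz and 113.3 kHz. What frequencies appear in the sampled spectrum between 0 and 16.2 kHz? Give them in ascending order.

fs/2 = 16.2 kHz.
145.7 kHz mod fs = 16.1 kHz.
16.1 kHz ≤ fs/2 = 16.2 kHz, appears at 16.1 kHz.
69.1 kHz mod fs = 4.3 kHz.
4.3 kHz ≤ fs/2 = 16.2 kHz, appears at 4.3 kHz.
5.7 kHz ≤ fs/2 = 16.2 kHz, passes unchanged.
97.7 kHz mod fs = 0.5 kHz.
0.5 kHz ≤ fs/2 = 16.2 kHz, appears at 0.5 kHz.
113.3 kHz mod fs = 16.1 kHz.
16.1 kHz ≤ fs/2 = 16.2 kHz, appears at 16.1 kHz.
Distinct values: {0.5 kHz, 4.3 kHz, 5.7 kHz, 16.1 kHz}.

0.5 kHz, 4.3 kHz, 5.7 kHz, 16.1 kHz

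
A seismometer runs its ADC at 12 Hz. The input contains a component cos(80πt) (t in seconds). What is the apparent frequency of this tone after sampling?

4 Hz

ω = 80π rad/s → f = ω/(2π) = 40 Hz.
40 Hz mod fs = 4 Hz.
4 Hz ≤ fs/2 = 6 Hz, appears at 4 Hz.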